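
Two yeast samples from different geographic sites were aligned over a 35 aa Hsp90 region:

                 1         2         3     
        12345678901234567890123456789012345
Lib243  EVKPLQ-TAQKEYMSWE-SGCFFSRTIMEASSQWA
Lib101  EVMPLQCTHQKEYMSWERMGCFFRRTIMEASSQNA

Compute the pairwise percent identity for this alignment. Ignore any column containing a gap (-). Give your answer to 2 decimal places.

84.85%

Excluding the 2 gap columns leaves 33 comparable sites.
The sequences differ at positions 3 (K/M), 9 (A/H), 19 (S/M), 24 (S/R), 34 (W/N).
28 of the 33 comparable sites match, so the percent identity is 28/33 × 100 = 84.85%.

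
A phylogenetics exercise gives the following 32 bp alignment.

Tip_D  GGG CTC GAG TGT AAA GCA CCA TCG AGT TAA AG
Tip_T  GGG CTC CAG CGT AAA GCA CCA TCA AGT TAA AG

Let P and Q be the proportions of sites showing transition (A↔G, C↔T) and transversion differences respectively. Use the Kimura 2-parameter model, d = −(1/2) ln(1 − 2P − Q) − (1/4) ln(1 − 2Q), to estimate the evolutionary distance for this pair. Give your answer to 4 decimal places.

0.1011

The sequences differ at positions 7 (G/C, transversion), 10 (T/C, transition), 24 (G/A, transition).
Of the 3 differences, 2 transitions and 1 transversion over 32 sites: P = 2/32 = 0.062500, Q = 1/32 = 0.031250.
d = −0.5·ln(0.843750) − 0.25·ln(0.937500) = −0.5·(-0.169899) − 0.25·(-0.064539) = 0.1011.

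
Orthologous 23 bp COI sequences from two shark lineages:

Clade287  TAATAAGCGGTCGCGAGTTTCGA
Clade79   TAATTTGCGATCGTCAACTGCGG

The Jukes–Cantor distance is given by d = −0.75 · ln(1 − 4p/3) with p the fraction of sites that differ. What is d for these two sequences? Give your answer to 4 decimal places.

0.5532

Mismatches occur at site 5 (A→T), site 6 (A→T), site 10 (G→A), site 14 (C→T), site 15 (G→C), site 17 (G→A), site 18 (T→C), site 20 (T→G), site 23 (A→G).
p = 9/23 = 0.391304.
d = −0.75 · ln(1 − (4/3)·0.391304) = −0.75 · ln(0.478261) = −0.75 · (-0.737599) = 0.5532.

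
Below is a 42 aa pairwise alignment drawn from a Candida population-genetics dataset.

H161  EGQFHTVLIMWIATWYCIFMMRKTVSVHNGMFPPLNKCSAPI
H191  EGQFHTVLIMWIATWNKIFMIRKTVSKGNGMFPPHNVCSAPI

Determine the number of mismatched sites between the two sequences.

Mismatches occur at site 16 (Y↔N), site 17 (C↔K), site 21 (M↔I), site 27 (V↔K), site 28 (H↔G), site 35 (L↔H), site 37 (K↔V).
That gives 7 mismatches out of 42 aligned sites, so the Hamming distance is 7.

7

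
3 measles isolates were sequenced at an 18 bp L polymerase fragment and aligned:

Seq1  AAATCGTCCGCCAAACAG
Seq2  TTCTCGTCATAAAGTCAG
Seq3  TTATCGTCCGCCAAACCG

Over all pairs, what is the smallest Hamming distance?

3

Pairwise Hamming distances:
  Seq1 vs Seq2: 9
  Seq1 vs Seq3: 3
  Seq2 vs Seq3: 8
The smallest is 3, between Seq1 and Seq3.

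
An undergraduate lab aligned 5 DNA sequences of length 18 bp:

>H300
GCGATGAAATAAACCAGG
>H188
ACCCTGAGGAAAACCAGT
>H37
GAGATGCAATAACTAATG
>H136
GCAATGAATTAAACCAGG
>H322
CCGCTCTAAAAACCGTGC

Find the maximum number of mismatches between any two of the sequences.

Pairwise Hamming distances:
  H300 vs H188: 7
  H300 vs H37: 6
  H300 vs H136: 2
  H300 vs H322: 9
  H188 vs H37: 13
  H188 vs H136: 7
  H188 vs H322: 10
  H37 vs H136: 8
  H37 vs H322: 11
  H136 vs H322: 11
The largest is 13, between H188 and H37.

13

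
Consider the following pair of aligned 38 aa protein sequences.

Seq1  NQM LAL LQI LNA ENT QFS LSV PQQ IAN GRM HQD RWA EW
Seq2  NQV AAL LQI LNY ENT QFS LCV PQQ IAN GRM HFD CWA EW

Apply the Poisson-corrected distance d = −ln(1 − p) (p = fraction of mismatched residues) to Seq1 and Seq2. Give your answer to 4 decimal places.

0.1719

The sequences differ at positions 3 (M/V), 4 (L/A), 12 (A/Y), 20 (S/C), 32 (Q/F), 34 (R/C).
p = 6/38 = 0.157895.
d = −ln(1 − 0.157895) = −ln(0.842105) = 0.1719.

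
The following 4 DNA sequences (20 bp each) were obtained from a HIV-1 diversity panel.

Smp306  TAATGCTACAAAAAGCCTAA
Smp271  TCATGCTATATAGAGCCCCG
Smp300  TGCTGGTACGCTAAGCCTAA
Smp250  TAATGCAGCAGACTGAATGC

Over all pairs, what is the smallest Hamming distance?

6

Pairwise Hamming distances:
  Smp306 vs Smp271: 7
  Smp306 vs Smp300: 6
  Smp306 vs Smp250: 9
  Smp271 vs Smp300: 11
  Smp271 vs Smp250: 12
  Smp300 vs Smp250: 14
The smallest is 6, between Smp306 and Smp300.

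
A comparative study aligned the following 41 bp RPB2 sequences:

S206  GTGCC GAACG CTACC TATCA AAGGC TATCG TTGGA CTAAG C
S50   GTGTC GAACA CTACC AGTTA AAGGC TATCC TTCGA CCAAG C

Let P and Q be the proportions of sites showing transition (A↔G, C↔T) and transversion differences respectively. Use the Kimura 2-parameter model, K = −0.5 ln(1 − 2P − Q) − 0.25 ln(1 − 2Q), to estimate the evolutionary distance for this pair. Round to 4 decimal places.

Differing sites — 4:C/T (Ti); 10:G/A (Ti); 16:T/A (Tv); 17:A/G (Ti); 19:C/T (Ti); 30:G/C (Tv); 33:G/C (Tv); 37:T/C (Ti).
Of the 8 differences, 5 transitions and 3 transversions over 41 sites: P = 5/41 = 0.121951, Q = 3/41 = 0.073171.
d = −0.5·ln(0.682927) − 0.25·ln(0.853658) = −0.5·(-0.381367) − 0.25·(-0.158225) = 0.2302.

0.2302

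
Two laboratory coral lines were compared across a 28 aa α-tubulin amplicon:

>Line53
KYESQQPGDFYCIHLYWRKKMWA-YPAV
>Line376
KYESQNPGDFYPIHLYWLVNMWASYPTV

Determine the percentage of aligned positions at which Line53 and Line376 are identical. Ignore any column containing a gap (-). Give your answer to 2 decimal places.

77.78%

Excluding the 1 gap column leaves 27 comparable sites.
The sequences differ at positions 6 (Q/N), 12 (C/P), 18 (R/L), 19 (K/V), 20 (K/N), 27 (A/T).
21 of the 27 comparable sites match, so the percent identity is 21/27 × 100 = 77.78%.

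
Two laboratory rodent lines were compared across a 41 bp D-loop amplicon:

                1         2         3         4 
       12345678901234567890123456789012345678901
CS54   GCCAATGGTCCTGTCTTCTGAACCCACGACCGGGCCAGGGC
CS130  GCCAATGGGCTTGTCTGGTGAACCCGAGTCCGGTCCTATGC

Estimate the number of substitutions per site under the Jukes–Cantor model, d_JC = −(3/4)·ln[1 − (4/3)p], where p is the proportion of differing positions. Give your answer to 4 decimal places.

The sequences differ at positions 9 (T/G), 11 (C/T), 17 (T/G), 18 (C/G), 26 (A/G), 27 (C/A), 29 (A/T), 34 (G/T), 37 (A/T), 38 (G/A), 39 (G/T).
p = 11/41 = 0.268293.
d = −0.75 · ln(1 − (4/3)·0.268293) = −0.75 · ln(0.642276) = −0.75 · (-0.442737) = 0.3321.

0.3321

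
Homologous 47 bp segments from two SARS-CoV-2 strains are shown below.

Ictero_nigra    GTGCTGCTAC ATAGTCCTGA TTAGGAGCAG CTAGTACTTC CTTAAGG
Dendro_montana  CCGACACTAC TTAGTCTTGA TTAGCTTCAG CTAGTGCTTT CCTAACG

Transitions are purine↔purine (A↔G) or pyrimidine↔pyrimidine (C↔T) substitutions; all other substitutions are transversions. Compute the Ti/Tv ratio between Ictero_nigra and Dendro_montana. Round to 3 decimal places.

The sequences differ at positions 1 (G/C, transversion), 2 (T/C, transition), 4 (C/A, transversion), 5 (T/C, transition), 6 (G/A, transition), 11 (A/T, transversion), 17 (C/T, transition), 25 (G/C, transversion), 26 (A/T, transversion), 27 (G/T, transversion), 36 (A/G, transition), 40 (C/T, transition), 42 (T/C, transition), 46 (G/C, transversion).
Of the 14 differences, 7 transitions and 7 transversions, so Ti/Tv = 7/7 = 1.000.

1.000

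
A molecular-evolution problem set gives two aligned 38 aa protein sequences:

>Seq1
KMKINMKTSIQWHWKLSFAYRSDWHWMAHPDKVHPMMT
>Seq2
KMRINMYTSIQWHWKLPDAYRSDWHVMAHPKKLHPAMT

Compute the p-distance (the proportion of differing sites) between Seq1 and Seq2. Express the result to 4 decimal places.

0.2105

The sequences differ at positions 3 (K/R), 7 (K/Y), 17 (S/P), 18 (F/D), 26 (W/V), 31 (D/K), 33 (V/L), 36 (M/A).
There are 8 differences over 38 sites, so p = 8/38 = 0.2105.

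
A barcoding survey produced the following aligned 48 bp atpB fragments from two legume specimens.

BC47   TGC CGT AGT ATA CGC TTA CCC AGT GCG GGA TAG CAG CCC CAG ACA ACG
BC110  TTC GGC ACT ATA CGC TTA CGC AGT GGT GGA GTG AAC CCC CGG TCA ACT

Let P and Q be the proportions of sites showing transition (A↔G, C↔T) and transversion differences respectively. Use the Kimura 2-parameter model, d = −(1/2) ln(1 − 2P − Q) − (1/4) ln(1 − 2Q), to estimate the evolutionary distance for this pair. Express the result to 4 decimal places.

Differing sites — 2:G/T (Tv); 4:C/G (Tv); 6:T/C (Ti); 8:G/C (Tv); 20:C/G (Tv); 26:C/G (Tv); 27:G/T (Tv); 31:T/G (Tv); 32:A/T (Tv); 34:C/A (Tv); 36:G/C (Tv); 41:A/G (Ti); 43:A/T (Tv); 48:G/T (Tv).
Of the 14 differences, 2 transitions and 12 transversions over 48 sites: P = 2/48 = 0.041667, Q = 12/48 = 0.250000.
d = −0.5·ln(0.666666) − 0.25·ln(0.500000) = −0.5·(-0.405466) − 0.25·(-0.693147) = 0.3760.

0.3760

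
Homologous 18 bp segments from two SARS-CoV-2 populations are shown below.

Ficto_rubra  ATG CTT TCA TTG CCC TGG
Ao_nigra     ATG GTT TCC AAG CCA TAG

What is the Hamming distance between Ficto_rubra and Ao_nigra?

6

The sequences differ at positions 4 (C/G), 9 (A/C), 10 (T/A), 11 (T/A), 15 (C/A), 17 (G/A).
That gives 6 mismatches out of 18 aligned sites, so the Hamming distance is 6.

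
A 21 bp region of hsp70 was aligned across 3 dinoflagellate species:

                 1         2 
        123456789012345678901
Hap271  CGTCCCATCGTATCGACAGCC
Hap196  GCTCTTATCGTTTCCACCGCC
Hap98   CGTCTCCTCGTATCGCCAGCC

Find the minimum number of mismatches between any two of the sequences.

3

Pairwise Hamming distances:
  Hap271 vs Hap196: 7
  Hap271 vs Hap98: 3
  Hap196 vs Hap98: 8
The smallest is 3, between Hap271 and Hap98.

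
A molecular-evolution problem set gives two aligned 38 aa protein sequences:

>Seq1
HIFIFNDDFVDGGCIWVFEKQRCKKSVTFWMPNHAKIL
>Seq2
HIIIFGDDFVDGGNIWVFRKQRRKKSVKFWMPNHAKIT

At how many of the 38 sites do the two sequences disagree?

The sequences differ at positions 3 (F/I), 6 (N/G), 14 (C/N), 19 (E/R), 23 (C/R), 28 (T/K), 38 (L/T).
That gives 7 mismatches out of 38 aligned sites, so the Hamming distance is 7.

7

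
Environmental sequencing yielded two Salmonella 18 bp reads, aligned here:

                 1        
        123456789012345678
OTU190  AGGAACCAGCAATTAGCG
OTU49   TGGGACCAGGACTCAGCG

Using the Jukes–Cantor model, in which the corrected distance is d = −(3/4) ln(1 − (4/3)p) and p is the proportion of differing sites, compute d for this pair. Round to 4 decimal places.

The sequences differ at positions 1 (A/T), 4 (A/G), 10 (C/G), 12 (A/C), 14 (T/C).
p = 5/18 = 0.277778.
d = −0.75 · ln(1 − (4/3)·0.277778) = −0.75 · ln(0.629629) = −0.75 · (-0.462625) = 0.3470.

0.3470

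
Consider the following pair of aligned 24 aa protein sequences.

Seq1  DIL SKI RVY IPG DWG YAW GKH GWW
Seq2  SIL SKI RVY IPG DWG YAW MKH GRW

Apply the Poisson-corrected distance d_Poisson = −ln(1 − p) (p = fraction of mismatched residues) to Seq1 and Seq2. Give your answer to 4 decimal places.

0.1335

Mismatches occur at site 1 (D/S), site 19 (G/M), site 23 (W/R).
p = 3/24 = 0.125000.
d = −ln(1 − 0.125000) = −ln(0.875000) = 0.1335.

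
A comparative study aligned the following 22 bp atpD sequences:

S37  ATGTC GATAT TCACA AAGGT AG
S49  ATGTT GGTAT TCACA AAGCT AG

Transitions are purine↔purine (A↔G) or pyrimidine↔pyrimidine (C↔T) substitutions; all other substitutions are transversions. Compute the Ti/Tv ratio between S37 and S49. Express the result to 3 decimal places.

2.000

Differing sites — 5:C/T (Ti); 7:A/G (Ti); 19:G/C (Tv).
Of the 3 differences, 2 transitions and 1 transversion, so Ti/Tv = 2/1 = 2.000.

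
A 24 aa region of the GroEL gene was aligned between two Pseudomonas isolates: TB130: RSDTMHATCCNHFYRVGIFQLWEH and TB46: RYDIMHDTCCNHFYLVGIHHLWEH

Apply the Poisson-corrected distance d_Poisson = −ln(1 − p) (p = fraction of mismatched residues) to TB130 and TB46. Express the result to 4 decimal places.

Mismatches occur at site 2 (S→Y), site 4 (T→I), site 7 (A→D), site 15 (R→L), site 19 (F→H), site 20 (Q→H).
p = 6/24 = 0.250000.
d = −ln(1 − 0.250000) = −ln(0.750000) = 0.2877.

0.2877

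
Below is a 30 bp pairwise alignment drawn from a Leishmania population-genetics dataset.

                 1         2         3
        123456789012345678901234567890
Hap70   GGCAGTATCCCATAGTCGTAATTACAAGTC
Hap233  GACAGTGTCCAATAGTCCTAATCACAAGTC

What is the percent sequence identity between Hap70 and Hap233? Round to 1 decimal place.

83.3%

Mismatches occur at site 2 (G/A), site 7 (A/G), site 11 (C/A), site 18 (G/C), site 23 (T/C).
25 of the 30 sites match, so the percent identity is 25/30 × 100 = 83.3%.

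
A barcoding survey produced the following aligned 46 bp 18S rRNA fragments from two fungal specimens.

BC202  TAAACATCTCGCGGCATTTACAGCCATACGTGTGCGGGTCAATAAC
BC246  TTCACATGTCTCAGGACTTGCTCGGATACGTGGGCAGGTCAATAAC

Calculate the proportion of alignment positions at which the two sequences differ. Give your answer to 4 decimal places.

Mismatches occur at site 2 (A/T), site 3 (A/C), site 8 (C/G), site 11 (G/T), site 13 (G/A), site 15 (C/G), site 17 (T/C), site 20 (A/G), site 22 (A/T), site 23 (G/C), site 24 (C/G), site 25 (C/G), site 33 (T/G), site 36 (G/A).
There are 14 differences over 46 sites, so p = 14/46 = 0.3043.

0.3043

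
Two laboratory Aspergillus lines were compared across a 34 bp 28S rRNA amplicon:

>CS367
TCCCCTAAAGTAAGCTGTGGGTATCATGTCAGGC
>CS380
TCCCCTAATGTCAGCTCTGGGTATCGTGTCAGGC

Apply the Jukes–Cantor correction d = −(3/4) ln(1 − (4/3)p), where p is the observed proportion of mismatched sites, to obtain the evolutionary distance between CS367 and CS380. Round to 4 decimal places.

Mismatches occur at site 9 (A→T), site 12 (A→C), site 17 (G→C), site 26 (A→G).
p = 4/34 = 0.117647.
d = −0.75 · ln(1 − (4/3)·0.117647) = −0.75 · ln(0.843137) = −0.75 · (-0.170626) = 0.1280.

0.1280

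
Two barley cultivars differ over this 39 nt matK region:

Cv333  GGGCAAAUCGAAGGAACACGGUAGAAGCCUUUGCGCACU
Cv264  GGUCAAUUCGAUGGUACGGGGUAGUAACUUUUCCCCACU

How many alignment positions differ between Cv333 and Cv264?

11

The sequences differ at positions 3 (G/U), 7 (A/U), 12 (A/U), 15 (A/U), 18 (A/G), 19 (C/G), 25 (A/U), 27 (G/A), 29 (C/U), 33 (G/C), 35 (G/C).
That gives 11 mismatches out of 39 aligned sites, so the Hamming distance is 11.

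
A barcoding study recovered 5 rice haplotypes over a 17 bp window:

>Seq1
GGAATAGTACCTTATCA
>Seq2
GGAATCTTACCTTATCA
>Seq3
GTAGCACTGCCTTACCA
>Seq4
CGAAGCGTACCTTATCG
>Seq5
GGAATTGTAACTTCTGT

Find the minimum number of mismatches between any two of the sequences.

Pairwise Hamming distances:
  Seq1 vs Seq2: 2
  Seq1 vs Seq3: 6
  Seq1 vs Seq4: 4
  Seq1 vs Seq5: 5
  Seq2 vs Seq3: 7
  Seq2 vs Seq4: 4
  Seq2 vs Seq5: 6
  Seq3 vs Seq4: 9
  Seq3 vs Seq5: 11
  Seq4 vs Seq5: 7
The smallest is 2, between Seq1 and Seq2.

2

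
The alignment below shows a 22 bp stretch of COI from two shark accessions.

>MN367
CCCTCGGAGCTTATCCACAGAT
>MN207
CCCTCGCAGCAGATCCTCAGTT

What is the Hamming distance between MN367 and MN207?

5

Mismatches occur at site 7 (G↔C), site 11 (T↔A), site 12 (T↔G), site 17 (A↔T), site 21 (A↔T).
That gives 5 mismatches out of 22 aligned sites, so the Hamming distance is 5.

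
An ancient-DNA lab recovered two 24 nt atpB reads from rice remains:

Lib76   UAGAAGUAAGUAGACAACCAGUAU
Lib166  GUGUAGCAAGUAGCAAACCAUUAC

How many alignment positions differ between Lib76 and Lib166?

8

Mismatches occur at site 1 (U→G), site 2 (A→U), site 4 (A→U), site 7 (U→C), site 14 (A→C), site 15 (C→A), site 21 (G→U), site 24 (U→C).
That gives 8 mismatches out of 24 aligned sites, so the Hamming distance is 8.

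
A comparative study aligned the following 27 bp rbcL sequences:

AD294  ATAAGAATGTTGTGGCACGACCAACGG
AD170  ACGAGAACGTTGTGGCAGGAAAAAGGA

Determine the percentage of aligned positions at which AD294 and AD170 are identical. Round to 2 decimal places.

The sequences differ at positions 2 (T/C), 3 (A/G), 8 (T/C), 18 (C/G), 21 (C/A), 22 (C/A), 25 (C/G), 27 (G/A).
19 of the 27 sites match, so the percent identity is 19/27 × 100 = 70.37%.

70.37%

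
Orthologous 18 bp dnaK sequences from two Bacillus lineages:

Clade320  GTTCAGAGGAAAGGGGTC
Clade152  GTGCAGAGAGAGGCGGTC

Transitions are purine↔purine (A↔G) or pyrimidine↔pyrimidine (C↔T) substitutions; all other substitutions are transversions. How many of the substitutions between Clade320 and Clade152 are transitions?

Mismatches occur at site 3 (T→G, transversion), site 9 (G→A, transition), site 10 (A→G, transition), site 12 (A→G, transition), site 14 (G→C, transversion).
Of the 5 differences, 3 transitions and 2 transversions, so the answer is 3.

3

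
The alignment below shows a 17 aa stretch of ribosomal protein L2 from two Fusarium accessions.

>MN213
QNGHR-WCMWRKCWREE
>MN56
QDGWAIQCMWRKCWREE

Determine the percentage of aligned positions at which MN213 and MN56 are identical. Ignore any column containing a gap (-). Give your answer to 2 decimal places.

75.00%

Excluding the 1 gap column leaves 16 comparable sites.
The sequences differ at positions 2 (N/D), 4 (H/W), 5 (R/A), 7 (W/Q).
12 of the 16 comparable sites match, so the percent identity is 12/16 × 100 = 75.00%.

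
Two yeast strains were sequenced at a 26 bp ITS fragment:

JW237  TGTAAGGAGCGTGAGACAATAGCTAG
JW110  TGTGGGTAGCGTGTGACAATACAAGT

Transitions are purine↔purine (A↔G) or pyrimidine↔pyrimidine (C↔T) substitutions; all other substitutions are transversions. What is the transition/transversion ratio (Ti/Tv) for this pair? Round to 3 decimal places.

Mismatches occur at site 4 (A↔G, transition), site 5 (A↔G, transition), site 7 (G↔T, transversion), site 14 (A↔T, transversion), site 22 (G↔C, transversion), site 23 (C↔A, transversion), site 24 (T↔A, transversion), site 25 (A↔G, transition), site 26 (G↔T, transversion).
Of the 9 differences, 3 transitions and 6 transversions, so Ti/Tv = 3/6 = 0.500.

0.500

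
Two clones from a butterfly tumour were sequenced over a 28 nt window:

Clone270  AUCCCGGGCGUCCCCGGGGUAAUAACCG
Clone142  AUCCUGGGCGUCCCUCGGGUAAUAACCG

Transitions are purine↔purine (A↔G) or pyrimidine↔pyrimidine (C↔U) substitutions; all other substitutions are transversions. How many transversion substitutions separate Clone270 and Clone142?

1

Mismatches occur at site 5 (C→U, transition), site 15 (C→U, transition), site 16 (G→C, transversion).
Of the 3 differences, 2 transitions and 1 transversion, so the answer is 1.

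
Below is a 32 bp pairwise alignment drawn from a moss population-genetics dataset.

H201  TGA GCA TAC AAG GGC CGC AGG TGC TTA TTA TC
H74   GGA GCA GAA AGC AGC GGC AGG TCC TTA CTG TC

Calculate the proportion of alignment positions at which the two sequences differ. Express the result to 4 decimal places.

0.3125

The sequences differ at positions 1 (T/G), 7 (T/G), 9 (C/A), 11 (A/G), 12 (G/C), 13 (G/A), 16 (C/G), 23 (G/C), 28 (T/C), 30 (A/G).
There are 10 differences over 32 sites, so p = 10/32 = 0.3125.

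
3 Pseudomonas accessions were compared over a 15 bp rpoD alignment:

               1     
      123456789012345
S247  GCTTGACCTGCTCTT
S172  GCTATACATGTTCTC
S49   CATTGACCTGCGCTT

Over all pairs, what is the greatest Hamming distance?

8

Pairwise Hamming distances:
  S247 vs S172: 5
  S247 vs S49: 3
  S172 vs S49: 8
The largest is 8, between S172 and S49.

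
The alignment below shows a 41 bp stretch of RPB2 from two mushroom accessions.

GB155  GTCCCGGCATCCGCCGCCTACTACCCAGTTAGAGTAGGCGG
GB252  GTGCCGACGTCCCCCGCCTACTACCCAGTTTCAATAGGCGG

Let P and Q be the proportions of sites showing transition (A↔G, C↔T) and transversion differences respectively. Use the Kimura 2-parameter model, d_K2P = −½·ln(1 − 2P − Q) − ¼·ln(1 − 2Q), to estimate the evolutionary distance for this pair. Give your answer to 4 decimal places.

0.1941

The sequences differ at positions 3 (C/G, transversion), 7 (G/A, transition), 9 (A/G, transition), 13 (G/C, transversion), 31 (A/T, transversion), 32 (G/C, transversion), 34 (G/A, transition).
Of the 7 differences, 3 transitions and 4 transversions over 41 sites: P = 3/41 = 0.073171, Q = 4/41 = 0.097561.
d = −0.5·ln(0.756097) − 0.25·ln(0.804878) = −0.5·(-0.279586) − 0.25·(-0.217065) = 0.1941.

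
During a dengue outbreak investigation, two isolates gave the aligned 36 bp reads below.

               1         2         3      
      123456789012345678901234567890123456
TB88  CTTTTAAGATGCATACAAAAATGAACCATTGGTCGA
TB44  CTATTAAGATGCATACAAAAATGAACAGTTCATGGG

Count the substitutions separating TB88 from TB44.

Mismatches occur at site 3 (T→A), site 27 (C→A), site 28 (A→G), site 31 (G→C), site 32 (G→A), site 34 (C→G), site 36 (A→G).
That gives 7 mismatches out of 36 aligned sites, so the Hamming distance is 7.

7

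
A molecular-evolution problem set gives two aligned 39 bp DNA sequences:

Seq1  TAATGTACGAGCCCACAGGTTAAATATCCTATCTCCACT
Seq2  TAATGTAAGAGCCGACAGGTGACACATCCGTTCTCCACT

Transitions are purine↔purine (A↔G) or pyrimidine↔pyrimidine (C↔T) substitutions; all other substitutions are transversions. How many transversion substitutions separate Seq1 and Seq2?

6

Mismatches occur at site 8 (C/A, transversion), site 14 (C/G, transversion), site 21 (T/G, transversion), site 23 (A/C, transversion), site 25 (T/C, transition), site 30 (T/G, transversion), site 31 (A/T, transversion).
Of the 7 differences, 1 transition and 6 transversions, so the answer is 6.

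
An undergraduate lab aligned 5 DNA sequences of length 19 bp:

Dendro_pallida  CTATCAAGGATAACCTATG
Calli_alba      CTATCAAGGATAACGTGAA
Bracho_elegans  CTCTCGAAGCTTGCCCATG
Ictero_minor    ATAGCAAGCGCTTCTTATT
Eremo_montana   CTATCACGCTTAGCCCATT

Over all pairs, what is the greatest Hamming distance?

Pairwise Hamming distances:
  Dendro_pallida vs Calli_alba: 4
  Dendro_pallida vs Bracho_elegans: 7
  Dendro_pallida vs Ictero_minor: 9
  Dendro_pallida vs Eremo_montana: 6
  Calli_alba vs Bracho_elegans: 11
  Calli_alba vs Ictero_minor: 11
  Calli_alba vs Eremo_montana: 9
  Bracho_elegans vs Ictero_minor: 12
  Bracho_elegans vs Eremo_montana: 8
  Ictero_minor vs Eremo_montana: 9
The largest is 12, between Bracho_elegans and Ictero_minor.

12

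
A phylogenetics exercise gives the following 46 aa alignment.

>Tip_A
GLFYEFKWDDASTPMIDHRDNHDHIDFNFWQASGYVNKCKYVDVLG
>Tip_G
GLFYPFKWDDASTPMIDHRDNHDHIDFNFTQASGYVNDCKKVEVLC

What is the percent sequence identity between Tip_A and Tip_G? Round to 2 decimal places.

86.96%

Mismatches occur at site 5 (E/P), site 30 (W/T), site 38 (K/D), site 41 (Y/K), site 43 (D/E), site 46 (G/C).
40 of the 46 sites match, so the percent identity is 40/46 × 100 = 86.96%.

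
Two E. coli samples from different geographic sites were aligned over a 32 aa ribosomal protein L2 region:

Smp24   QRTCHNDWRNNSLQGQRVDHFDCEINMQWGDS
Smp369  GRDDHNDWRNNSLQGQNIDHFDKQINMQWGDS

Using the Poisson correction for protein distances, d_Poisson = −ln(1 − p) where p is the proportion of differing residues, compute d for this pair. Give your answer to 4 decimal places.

The sequences differ at positions 1 (Q/G), 3 (T/D), 4 (C/D), 17 (R/N), 18 (V/I), 23 (C/K), 24 (E/Q).
p = 7/32 = 0.218750.
d = −ln(1 − 0.218750) = −ln(0.781250) = 0.2469.

0.2469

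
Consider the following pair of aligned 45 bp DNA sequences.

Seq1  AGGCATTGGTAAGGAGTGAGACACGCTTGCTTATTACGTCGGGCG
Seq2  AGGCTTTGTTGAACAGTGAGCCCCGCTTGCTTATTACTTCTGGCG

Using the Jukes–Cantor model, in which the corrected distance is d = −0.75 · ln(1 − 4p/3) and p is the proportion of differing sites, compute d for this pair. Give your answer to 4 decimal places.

0.2326

Differing sites — 5:A/T; 9:G/T; 11:A/G; 13:G/A; 14:G/C; 21:A/C; 23:A/C; 38:G/T; 41:G/T.
p = 9/45 = 0.200000.
d = −0.75 · ln(1 − (4/3)·0.200000) = −0.75 · ln(0.733333) = −0.75 · (-0.310155) = 0.2326.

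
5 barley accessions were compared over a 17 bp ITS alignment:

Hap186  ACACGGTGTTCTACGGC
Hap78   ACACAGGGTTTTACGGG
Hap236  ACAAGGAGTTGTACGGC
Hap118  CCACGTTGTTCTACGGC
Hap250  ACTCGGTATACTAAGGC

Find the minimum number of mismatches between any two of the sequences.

2

Pairwise Hamming distances:
  Hap186 vs Hap78: 4
  Hap186 vs Hap236: 3
  Hap186 vs Hap118: 2
  Hap186 vs Hap250: 4
  Hap78 vs Hap236: 5
  Hap78 vs Hap118: 6
  Hap78 vs Hap250: 8
  Hap236 vs Hap118: 5
  Hap236 vs Hap250: 7
  Hap118 vs Hap250: 6
The smallest is 2, between Hap186 and Hap118.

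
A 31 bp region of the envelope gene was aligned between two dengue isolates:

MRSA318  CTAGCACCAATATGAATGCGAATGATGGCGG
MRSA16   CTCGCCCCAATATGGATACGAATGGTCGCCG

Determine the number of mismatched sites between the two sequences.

Mismatches occur at site 3 (A↔C), site 6 (A↔C), site 15 (A↔G), site 18 (G↔A), site 25 (A↔G), site 27 (G↔C), site 30 (G↔C).
That gives 7 mismatches out of 31 aligned sites, so the Hamming distance is 7.

7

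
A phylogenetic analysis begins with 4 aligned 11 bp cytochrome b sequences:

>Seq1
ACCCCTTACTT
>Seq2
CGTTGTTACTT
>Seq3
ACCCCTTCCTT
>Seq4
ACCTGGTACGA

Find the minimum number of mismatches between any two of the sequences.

Pairwise Hamming distances:
  Seq1 vs Seq2: 5
  Seq1 vs Seq3: 1
  Seq1 vs Seq4: 5
  Seq2 vs Seq3: 6
  Seq2 vs Seq4: 6
  Seq3 vs Seq4: 6
The smallest is 1, between Seq1 and Seq3.

1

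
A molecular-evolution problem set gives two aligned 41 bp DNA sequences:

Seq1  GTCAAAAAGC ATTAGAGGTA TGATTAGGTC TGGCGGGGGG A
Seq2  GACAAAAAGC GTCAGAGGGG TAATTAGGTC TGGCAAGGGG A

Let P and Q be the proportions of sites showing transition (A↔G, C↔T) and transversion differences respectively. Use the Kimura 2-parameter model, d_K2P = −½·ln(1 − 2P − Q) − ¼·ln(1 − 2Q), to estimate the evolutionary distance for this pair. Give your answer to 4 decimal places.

Mismatches occur at site 2 (T↔A, transversion), site 11 (A↔G, transition), site 13 (T↔C, transition), site 19 (T↔G, transversion), site 20 (A↔G, transition), site 22 (G↔A, transition), site 35 (G↔A, transition), site 36 (G↔A, transition).
Of the 8 differences, 6 transitions and 2 transversions over 41 sites: P = 6/41 = 0.146341, Q = 2/41 = 0.048780.
d = −0.5·ln(0.658538) − 0.25·ln(0.902440) = −0.5·(-0.417733) − 0.25·(-0.102653) = 0.2345.

0.2345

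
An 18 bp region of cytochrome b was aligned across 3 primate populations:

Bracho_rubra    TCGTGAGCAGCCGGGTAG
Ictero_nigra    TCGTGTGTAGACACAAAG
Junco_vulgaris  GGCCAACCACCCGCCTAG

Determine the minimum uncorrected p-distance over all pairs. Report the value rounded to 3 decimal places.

Pairwise Hamming distances:
  Bracho_rubra vs Ictero_nigra: 7
  Bracho_rubra vs Junco_vulgaris: 9
  Ictero_nigra vs Junco_vulgaris: 13
The smallest is 7 mismatches, between Bracho_rubra and Ictero_nigra; p = 7/18 = 0.389.

0.389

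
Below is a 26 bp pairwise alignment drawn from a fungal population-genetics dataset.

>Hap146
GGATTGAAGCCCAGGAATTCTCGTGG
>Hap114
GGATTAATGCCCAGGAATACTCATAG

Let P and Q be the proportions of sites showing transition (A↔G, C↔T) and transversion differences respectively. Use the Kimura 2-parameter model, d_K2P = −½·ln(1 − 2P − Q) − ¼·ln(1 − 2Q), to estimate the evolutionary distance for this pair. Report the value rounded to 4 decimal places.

0.2256

Mismatches occur at site 6 (G→A, transition), site 8 (A→T, transversion), site 19 (T→A, transversion), site 23 (G→A, transition), site 25 (G→A, transition).
Of the 5 differences, 3 transitions and 2 transversions over 26 sites: P = 3/26 = 0.115385, Q = 2/26 = 0.076923.
d = −0.5·ln(0.692307) − 0.25·ln(0.846154) = −0.5·(-0.367726) − 0.25·(-0.167054) = 0.2256.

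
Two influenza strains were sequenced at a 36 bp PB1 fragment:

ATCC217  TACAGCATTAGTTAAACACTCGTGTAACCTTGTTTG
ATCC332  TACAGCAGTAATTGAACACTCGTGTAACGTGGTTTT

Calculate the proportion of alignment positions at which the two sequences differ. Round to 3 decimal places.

0.167

The sequences differ at positions 8 (T/G), 11 (G/A), 14 (A/G), 29 (C/G), 31 (T/G), 36 (G/T).
There are 6 differences over 36 sites, so p = 6/36 = 0.167.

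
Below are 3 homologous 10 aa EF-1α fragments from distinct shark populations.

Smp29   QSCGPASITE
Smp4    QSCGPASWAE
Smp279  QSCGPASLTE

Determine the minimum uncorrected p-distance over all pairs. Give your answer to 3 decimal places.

Pairwise Hamming distances:
  Smp29 vs Smp4: 2
  Smp29 vs Smp279: 1
  Smp4 vs Smp279: 2
The smallest is 1 mismatch, between Smp29 and Smp279; p = 1/10 = 0.100.

0.100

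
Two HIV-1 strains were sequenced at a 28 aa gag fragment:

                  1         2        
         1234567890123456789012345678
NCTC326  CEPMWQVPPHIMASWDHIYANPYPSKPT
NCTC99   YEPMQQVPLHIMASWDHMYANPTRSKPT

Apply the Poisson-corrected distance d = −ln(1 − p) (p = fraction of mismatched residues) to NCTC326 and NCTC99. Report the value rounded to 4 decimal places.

0.2412

Differing sites — 1:C/Y; 5:W/Q; 9:P/L; 18:I/M; 23:Y/T; 24:P/R.
p = 6/28 = 0.214286.
d = −ln(1 − 0.214286) = −ln(0.785714) = 0.2412.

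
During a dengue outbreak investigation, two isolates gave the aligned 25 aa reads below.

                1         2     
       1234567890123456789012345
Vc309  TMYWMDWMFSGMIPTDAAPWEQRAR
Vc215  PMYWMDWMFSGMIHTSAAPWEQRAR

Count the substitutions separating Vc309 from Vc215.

Mismatches occur at site 1 (T/P), site 14 (P/H), site 16 (D/S).
That gives 3 mismatches out of 25 aligned sites, so the Hamming distance is 3.

3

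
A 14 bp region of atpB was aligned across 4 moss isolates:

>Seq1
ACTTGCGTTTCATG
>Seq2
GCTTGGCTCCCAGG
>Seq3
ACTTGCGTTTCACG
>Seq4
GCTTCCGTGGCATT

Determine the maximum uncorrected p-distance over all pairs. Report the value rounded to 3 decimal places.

Pairwise Hamming distances:
  Seq1 vs Seq2: 6
  Seq1 vs Seq3: 1
  Seq1 vs Seq4: 5
  Seq2 vs Seq3: 6
  Seq2 vs Seq4: 7
  Seq3 vs Seq4: 6
The largest is 7 mismatches, between Seq2 and Seq4; p = 7/14 = 0.500.

0.500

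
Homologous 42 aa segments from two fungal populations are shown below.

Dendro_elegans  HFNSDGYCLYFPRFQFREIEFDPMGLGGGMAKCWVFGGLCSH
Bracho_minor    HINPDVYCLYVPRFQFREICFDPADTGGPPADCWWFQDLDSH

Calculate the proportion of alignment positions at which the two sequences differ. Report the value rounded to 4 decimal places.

Differing sites — 2:F/I; 4:S/P; 6:G/V; 11:F/V; 20:E/C; 24:M/A; 25:G/D; 26:L/T; 29:G/P; 30:M/P; 32:K/D; 35:V/W; 37:G/Q; 38:G/D; 40:C/D.
There are 15 differences over 42 sites, so p = 15/42 = 0.3571.

0.3571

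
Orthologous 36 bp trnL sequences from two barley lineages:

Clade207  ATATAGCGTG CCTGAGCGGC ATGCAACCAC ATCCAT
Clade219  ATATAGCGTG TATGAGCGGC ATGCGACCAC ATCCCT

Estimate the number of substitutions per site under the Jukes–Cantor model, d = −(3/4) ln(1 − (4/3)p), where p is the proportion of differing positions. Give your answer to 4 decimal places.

0.1203

Differing sites — 11:C/T; 12:C/A; 25:A/G; 35:A/C.
p = 4/36 = 0.111111.
d = −0.75 · ln(1 − (4/3)·0.111111) = −0.75 · ln(0.851852) = −0.75 · (-0.160342) = 0.1203.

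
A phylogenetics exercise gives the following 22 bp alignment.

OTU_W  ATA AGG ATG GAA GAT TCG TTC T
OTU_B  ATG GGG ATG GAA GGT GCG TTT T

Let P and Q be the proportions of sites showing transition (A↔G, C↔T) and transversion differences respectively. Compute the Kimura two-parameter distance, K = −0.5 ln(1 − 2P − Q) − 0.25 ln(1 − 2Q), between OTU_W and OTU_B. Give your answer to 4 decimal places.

0.2869

Differing sites — 3:A/G (Ti); 4:A/G (Ti); 14:A/G (Ti); 16:T/G (Tv); 21:C/T (Ti).
Of the 5 differences, 4 transitions and 1 transversion over 22 sites: P = 4/22 = 0.181818, Q = 1/22 = 0.045455.
d = −0.5·ln(0.590909) − 0.25·ln(0.909090) = −0.5·(-0.526093) − 0.25·(-0.095311) = 0.2869.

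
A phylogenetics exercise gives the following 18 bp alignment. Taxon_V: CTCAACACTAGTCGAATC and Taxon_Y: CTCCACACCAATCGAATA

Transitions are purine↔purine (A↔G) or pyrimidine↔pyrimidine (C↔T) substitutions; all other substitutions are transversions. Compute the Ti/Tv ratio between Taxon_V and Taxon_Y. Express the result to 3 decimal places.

1.000

The sequences differ at positions 4 (A/C, transversion), 9 (T/C, transition), 11 (G/A, transition), 18 (C/A, transversion).
Of the 4 differences, 2 transitions and 2 transversions, so Ti/Tv = 2/2 = 1.000.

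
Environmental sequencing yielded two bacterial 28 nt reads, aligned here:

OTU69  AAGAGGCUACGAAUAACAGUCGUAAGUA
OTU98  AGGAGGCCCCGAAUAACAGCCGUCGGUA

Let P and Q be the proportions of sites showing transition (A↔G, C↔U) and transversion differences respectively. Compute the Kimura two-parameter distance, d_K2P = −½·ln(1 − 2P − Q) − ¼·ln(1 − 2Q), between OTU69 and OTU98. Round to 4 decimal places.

Differing sites — 2:A/G (Ti); 8:U/C (Ti); 9:A/C (Tv); 20:U/C (Ti); 24:A/C (Tv); 25:A/G (Ti).
Of the 6 differences, 4 transitions and 2 transversions over 28 sites: P = 4/28 = 0.142857, Q = 2/28 = 0.071429.
d = −0.5·ln(0.642857) − 0.25·ln(0.857142) = −0.5·(-0.441833) − 0.25·(-0.154152) = 0.2595.

0.2595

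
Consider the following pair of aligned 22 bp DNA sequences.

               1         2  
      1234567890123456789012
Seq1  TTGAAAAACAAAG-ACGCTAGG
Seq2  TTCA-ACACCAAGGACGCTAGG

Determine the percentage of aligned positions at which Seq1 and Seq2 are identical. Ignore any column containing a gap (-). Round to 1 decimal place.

Excluding the 2 gap columns leaves 20 comparable sites.
Differing sites — 3:G/C; 7:A/C; 10:A/C.
17 of the 20 comparable sites match, so the percent identity is 17/20 × 100 = 85.0%.

85.0%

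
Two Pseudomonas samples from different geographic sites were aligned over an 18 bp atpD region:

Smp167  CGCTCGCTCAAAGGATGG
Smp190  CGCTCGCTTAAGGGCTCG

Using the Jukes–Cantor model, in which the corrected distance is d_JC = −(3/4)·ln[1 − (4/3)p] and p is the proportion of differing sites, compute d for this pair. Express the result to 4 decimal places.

0.2635

Differing sites — 9:C/T; 12:A/G; 15:A/C; 17:G/C.
p = 4/18 = 0.222222.
d = −0.75 · ln(1 − (4/3)·0.222222) = −0.75 · ln(0.703704) = −0.75 · (-0.351397) = 0.2635.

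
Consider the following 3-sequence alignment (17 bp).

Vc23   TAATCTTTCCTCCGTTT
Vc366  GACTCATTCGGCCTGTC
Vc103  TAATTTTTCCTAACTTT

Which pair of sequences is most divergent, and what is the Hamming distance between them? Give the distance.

11

Pairwise Hamming distances:
  Vc23 vs Vc366: 8
  Vc23 vs Vc103: 4
  Vc366 vs Vc103: 11
The largest is 11, between Vc366 and Vc103.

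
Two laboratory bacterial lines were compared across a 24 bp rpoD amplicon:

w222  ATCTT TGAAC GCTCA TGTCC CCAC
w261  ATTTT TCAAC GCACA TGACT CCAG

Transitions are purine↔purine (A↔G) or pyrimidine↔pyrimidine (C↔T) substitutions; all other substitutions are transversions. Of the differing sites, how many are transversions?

4

Mismatches occur at site 3 (C↔T, transition), site 7 (G↔C, transversion), site 13 (T↔A, transversion), site 18 (T↔A, transversion), site 20 (C↔T, transition), site 24 (C↔G, transversion).
Of the 6 differences, 2 transitions and 4 transversions, so the answer is 4.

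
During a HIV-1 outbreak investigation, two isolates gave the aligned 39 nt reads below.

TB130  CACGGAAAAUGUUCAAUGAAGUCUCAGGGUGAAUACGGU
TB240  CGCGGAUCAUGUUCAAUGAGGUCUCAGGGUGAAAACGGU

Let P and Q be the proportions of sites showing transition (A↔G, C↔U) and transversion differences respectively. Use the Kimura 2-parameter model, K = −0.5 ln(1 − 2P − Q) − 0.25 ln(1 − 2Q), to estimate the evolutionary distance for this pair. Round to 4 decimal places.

0.1407

Differing sites — 2:A/G (Ti); 7:A/U (Tv); 8:A/C (Tv); 20:A/G (Ti); 34:U/A (Tv).
Of the 5 differences, 2 transitions and 3 transversions over 39 sites: P = 2/39 = 0.051282, Q = 3/39 = 0.076923.
d = −0.5·ln(0.820513) − 0.25·ln(0.846154) = −0.5·(-0.197826) − 0.25·(-0.167054) = 0.1407.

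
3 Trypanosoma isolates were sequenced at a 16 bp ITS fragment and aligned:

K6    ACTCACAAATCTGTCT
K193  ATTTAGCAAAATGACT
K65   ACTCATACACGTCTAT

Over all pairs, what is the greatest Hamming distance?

10

Pairwise Hamming distances:
  K6 vs K193: 7
  K6 vs K65: 6
  K193 vs K65: 10
The largest is 10, between K193 and K65.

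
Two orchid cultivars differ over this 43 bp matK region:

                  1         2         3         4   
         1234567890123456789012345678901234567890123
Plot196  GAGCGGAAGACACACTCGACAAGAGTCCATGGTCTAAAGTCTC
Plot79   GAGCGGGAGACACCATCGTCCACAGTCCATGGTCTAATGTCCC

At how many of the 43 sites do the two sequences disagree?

Differing sites — 7:A/G; 14:A/C; 15:C/A; 19:A/T; 21:A/C; 23:G/C; 38:A/T; 42:T/C.
That gives 8 mismatches out of 43 aligned sites, so the Hamming distance is 8.

8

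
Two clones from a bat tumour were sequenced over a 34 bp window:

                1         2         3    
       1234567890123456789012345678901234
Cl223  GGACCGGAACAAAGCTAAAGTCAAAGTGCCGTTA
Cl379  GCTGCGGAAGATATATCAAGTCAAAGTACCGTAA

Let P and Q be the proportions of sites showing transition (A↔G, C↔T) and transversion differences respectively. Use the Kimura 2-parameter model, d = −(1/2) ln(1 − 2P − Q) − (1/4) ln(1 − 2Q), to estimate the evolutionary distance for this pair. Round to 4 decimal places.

0.3839

The sequences differ at positions 2 (G/C, transversion), 3 (A/T, transversion), 4 (C/G, transversion), 10 (C/G, transversion), 12 (A/T, transversion), 14 (G/T, transversion), 15 (C/A, transversion), 17 (A/C, transversion), 28 (G/A, transition), 33 (T/A, transversion).
Of the 10 differences, 1 transition and 9 transversions over 34 sites: P = 1/34 = 0.029412, Q = 9/34 = 0.264706.
d = −0.5·ln(0.676470) − 0.25·ln(0.470588) = −0.5·(-0.390867) − 0.25·(-0.753772) = 0.3839.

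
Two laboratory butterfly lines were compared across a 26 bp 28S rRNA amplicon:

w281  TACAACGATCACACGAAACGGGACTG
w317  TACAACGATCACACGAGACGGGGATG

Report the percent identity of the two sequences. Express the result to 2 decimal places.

Differing sites — 17:A/G; 23:A/G; 24:C/A.
23 of the 26 sites match, so the percent identity is 23/26 × 100 = 88.46%.

88.46%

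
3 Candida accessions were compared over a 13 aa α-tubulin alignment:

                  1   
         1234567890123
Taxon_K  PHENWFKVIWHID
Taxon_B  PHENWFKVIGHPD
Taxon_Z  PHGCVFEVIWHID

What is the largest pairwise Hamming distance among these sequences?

Pairwise Hamming distances:
  Taxon_K vs Taxon_B: 2
  Taxon_K vs Taxon_Z: 4
  Taxon_B vs Taxon_Z: 6
The largest is 6, between Taxon_B and Taxon_Z.

6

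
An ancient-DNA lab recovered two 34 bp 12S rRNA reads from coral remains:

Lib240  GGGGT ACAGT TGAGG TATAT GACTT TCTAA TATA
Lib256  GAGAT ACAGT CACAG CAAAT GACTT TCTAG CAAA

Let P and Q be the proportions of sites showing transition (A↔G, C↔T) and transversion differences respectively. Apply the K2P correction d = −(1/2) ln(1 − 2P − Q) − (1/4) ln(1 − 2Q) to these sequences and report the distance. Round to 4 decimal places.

0.4577

The sequences differ at positions 2 (G/A, transition), 4 (G/A, transition), 11 (T/C, transition), 12 (G/A, transition), 13 (A/C, transversion), 14 (G/A, transition), 16 (T/C, transition), 18 (T/A, transversion), 30 (A/G, transition), 31 (T/C, transition), 33 (T/A, transversion).
Of the 11 differences, 8 transitions and 3 transversions over 34 sites: P = 8/34 = 0.235294, Q = 3/34 = 0.088235.
d = −0.5·ln(0.441177) − 0.25·ln(0.823530) = −0.5·(-0.818309) − 0.25·(-0.194155) = 0.4577.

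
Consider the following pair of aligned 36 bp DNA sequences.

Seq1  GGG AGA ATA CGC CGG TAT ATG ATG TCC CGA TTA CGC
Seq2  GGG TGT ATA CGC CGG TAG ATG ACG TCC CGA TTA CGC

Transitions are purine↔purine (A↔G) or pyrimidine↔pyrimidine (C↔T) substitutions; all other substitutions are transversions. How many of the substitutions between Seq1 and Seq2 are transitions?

Mismatches occur at site 4 (A↔T, transversion), site 6 (A↔T, transversion), site 18 (T↔G, transversion), site 23 (T↔C, transition).
Of the 4 differences, 1 transition and 3 transversions, so the answer is 1.

1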